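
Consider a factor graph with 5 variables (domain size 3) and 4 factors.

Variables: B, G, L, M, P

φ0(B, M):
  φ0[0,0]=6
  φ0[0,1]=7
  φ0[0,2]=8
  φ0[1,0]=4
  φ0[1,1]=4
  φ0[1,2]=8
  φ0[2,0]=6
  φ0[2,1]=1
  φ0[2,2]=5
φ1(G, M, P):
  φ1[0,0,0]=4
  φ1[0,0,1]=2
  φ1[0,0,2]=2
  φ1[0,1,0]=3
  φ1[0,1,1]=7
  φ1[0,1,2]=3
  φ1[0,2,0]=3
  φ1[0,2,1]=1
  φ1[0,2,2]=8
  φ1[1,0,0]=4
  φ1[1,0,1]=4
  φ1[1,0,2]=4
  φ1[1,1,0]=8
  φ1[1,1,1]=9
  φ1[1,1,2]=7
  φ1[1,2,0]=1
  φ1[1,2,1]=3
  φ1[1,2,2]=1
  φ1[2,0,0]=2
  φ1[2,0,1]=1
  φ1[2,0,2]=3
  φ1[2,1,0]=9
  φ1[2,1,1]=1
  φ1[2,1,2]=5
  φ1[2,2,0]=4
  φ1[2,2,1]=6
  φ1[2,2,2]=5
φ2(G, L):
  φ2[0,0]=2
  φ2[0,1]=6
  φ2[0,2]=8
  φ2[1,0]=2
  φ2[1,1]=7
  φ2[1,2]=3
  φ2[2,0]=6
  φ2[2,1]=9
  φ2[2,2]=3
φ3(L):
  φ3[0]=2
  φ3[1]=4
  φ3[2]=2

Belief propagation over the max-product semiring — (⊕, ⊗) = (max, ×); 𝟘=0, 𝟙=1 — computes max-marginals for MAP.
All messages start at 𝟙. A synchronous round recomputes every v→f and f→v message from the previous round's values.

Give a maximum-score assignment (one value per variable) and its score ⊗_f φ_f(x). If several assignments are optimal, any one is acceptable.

assignment: (B=0, G=2, L=1, M=1, P=0); score = 2268

init: all messages = 𝟙 over 3 values
r1 m[φ0→B] = [8, 8, 6]
r1 m[φ0→M] = [6, 7, 8]
r1 m[φ1→G] = [8, 9, 9]
r1 m[φ1→M] = [4, 9, 8]
r1 m[φ1→P] = [9, 9, 8]
r1 m[φ2→G] = [8, 7, 9]
r1 m[φ2→L] = [6, 9, 8]
r1 m[φ3→L] = [2, 4, 2]
r1 m[B→φ0] = [1, 1, 1]
r1 m[G→φ1] = [1, 1, 1]
r1 m[G→φ2] = [1, 1, 1]
r1 m[L→φ2] = [1, 1, 1]
r1 m[L→φ3] = [1, 1, 1]
r1 m[M→φ0] = [1, 1, 1]
r1 m[M→φ1] = [1, 1, 1]
r1 m[P→φ1] = [1, 1, 1]
r2 m[φ0→B] = [8, 8, 6]
r2 m[φ0→M] = [6, 7, 8]
r2 m[φ1→G] = [8, 9, 9]
r2 m[φ1→M] = [4, 9, 8]
r2 m[φ1→P] = [9, 9, 8]
r2 m[φ2→G] = [8, 7, 9]
r2 m[φ2→L] = [6, 9, 8]
r2 m[φ3→L] = [2, 4, 2]
r2 m[B→φ0] = [1, 1, 1]
r2 m[G→φ1] = [8, 7, 9]
r2 m[G→φ2] = [8, 9, 9]
r2 m[L→φ2] = [2, 4, 2]
r2 m[L→φ3] = [6, 9, 8]
r2 m[M→φ0] = [4, 9, 8]
r2 m[M→φ1] = [6, 7, 8]
r2 m[P→φ1] = [1, 1, 1]
r3 m[φ0→B] = [64, 64, 40]
r3 m[φ0→M] = [6, 7, 8]
r3 m[φ1→G] = [64, 63, 63]
r3 m[φ1→M] = [32, 81, 64]
r3 m[φ1→P] = [567, 441, 512]
r3 m[φ2→G] = [24, 28, 36]
r3 m[φ2→L] = [54, 81, 64]
r3 m[φ3→L] = [2, 4, 2]
r3 m[B→φ0] = [1, 1, 1]
r3 m[G→φ1] = [8, 7, 9]
r3 m[G→φ2] = [8, 9, 9]
r3 m[L→φ2] = [2, 4, 2]
r3 m[L→φ3] = [6, 9, 8]
r3 m[M→φ0] = [4, 9, 8]
r3 m[M→φ1] = [6, 7, 8]
r3 m[P→φ1] = [1, 1, 1]
r4 m[φ0→B] = [64, 64, 40]
r4 m[φ0→M] = [6, 7, 8]
r4 m[φ1→G] = [64, 63, 63]
r4 m[φ1→M] = [32, 81, 64]
r4 m[φ1→P] = [567, 441, 512]
r4 m[φ2→G] = [24, 28, 36]
r4 m[φ2→L] = [54, 81, 64]
r4 m[φ3→L] = [2, 4, 2]
r4 m[B→φ0] = [1, 1, 1]
r4 m[G→φ1] = [24, 28, 36]
r4 m[G→φ2] = [64, 63, 63]
r4 m[L→φ2] = [2, 4, 2]
r4 m[L→φ3] = [54, 81, 64]
r4 m[M→φ0] = [32, 81, 64]
r4 m[M→φ1] = [6, 7, 8]
r4 m[P→φ1] = [1, 1, 1]
r5 m[φ0→B] = [567, 512, 320]
r5 m[φ0→M] = [6, 7, 8]
r5 m[φ1→G] = [64, 63, 63]
r5 m[φ1→M] = [112, 324, 216]
r5 m[φ1→P] = [2268, 1764, 1536]
r5 m[φ2→G] = [24, 28, 36]
r5 m[φ2→L] = [378, 567, 512]
r5 m[φ3→L] = [2, 4, 2]
r5 m[B→φ0] = [1, 1, 1]
r5 m[G→φ1] = [24, 28, 36]
r5 m[G→φ2] = [64, 63, 63]
r5 m[L→φ2] = [2, 4, 2]
r5 m[L→φ3] = [54, 81, 64]
r5 m[M→φ0] = [32, 81, 64]
r5 m[M→φ1] = [6, 7, 8]
r5 m[P→φ1] = [1, 1, 1]
r6 m[φ0→B] = [567, 512, 320]
r6 m[φ0→M] = [6, 7, 8]
r6 m[φ1→G] = [64, 63, 63]
r6 m[φ1→M] = [112, 324, 216]
r6 m[φ1→P] = [2268, 1764, 1536]
r6 m[φ2→G] = [24, 28, 36]
r6 m[φ2→L] = [378, 567, 512]
r6 m[φ3→L] = [2, 4, 2]
r6 m[B→φ0] = [1, 1, 1]
r6 m[G→φ1] = [24, 28, 36]
r6 m[G→φ2] = [64, 63, 63]
r6 m[L→φ2] = [2, 4, 2]
r6 m[L→φ3] = [378, 567, 512]
r6 m[M→φ0] = [112, 324, 216]
r6 m[M→φ1] = [6, 7, 8]
r6 m[P→φ1] = [1, 1, 1]
r7 m[φ0→B] = [2268, 1728, 1080]
r7 m[φ0→M] = [6, 7, 8]
r7 m[φ1→G] = [64, 63, 63]
r7 m[φ1→M] = [112, 324, 216]
r7 m[φ1→P] = [2268, 1764, 1536]
r7 m[φ2→G] = [24, 28, 36]
r7 m[φ2→L] = [378, 567, 512]
r7 m[φ3→L] = [2, 4, 2]
r7 m[B→φ0] = [1, 1, 1]
r7 m[G→φ1] = [24, 28, 36]
r7 m[G→φ2] = [64, 63, 63]
r7 m[L→φ2] = [2, 4, 2]
r7 m[L→φ3] = [378, 567, 512]
r7 m[M→φ0] = [112, 324, 216]
r7 m[M→φ1] = [6, 7, 8]
r7 m[P→φ1] = [1, 1, 1]
r8 m[φ0→B] = [2268, 1728, 1080]
r8 m[φ0→M] = [6, 7, 8]
r8 m[φ1→G] = [64, 63, 63]
r8 m[φ1→M] = [112, 324, 216]
r8 m[φ1→P] = [2268, 1764, 1536]
r8 m[φ2→G] = [24, 28, 36]
r8 m[φ2→L] = [378, 567, 512]
r8 m[φ3→L] = [2, 4, 2]
r8 m[B→φ0] = [1, 1, 1]
r8 m[G→φ1] = [24, 28, 36]
r8 m[G→φ2] = [64, 63, 63]
r8 m[L→φ2] = [2, 4, 2]
r8 m[L→φ3] = [378, 567, 512]
r8 m[M→φ0] = [112, 324, 216]
r8 m[M→φ1] = [6, 7, 8]
r8 m[P→φ1] = [1, 1, 1]
fixed point reached at round 8
traceback from B: (B=0, G=2, L=1, M=1, P=0), score=2268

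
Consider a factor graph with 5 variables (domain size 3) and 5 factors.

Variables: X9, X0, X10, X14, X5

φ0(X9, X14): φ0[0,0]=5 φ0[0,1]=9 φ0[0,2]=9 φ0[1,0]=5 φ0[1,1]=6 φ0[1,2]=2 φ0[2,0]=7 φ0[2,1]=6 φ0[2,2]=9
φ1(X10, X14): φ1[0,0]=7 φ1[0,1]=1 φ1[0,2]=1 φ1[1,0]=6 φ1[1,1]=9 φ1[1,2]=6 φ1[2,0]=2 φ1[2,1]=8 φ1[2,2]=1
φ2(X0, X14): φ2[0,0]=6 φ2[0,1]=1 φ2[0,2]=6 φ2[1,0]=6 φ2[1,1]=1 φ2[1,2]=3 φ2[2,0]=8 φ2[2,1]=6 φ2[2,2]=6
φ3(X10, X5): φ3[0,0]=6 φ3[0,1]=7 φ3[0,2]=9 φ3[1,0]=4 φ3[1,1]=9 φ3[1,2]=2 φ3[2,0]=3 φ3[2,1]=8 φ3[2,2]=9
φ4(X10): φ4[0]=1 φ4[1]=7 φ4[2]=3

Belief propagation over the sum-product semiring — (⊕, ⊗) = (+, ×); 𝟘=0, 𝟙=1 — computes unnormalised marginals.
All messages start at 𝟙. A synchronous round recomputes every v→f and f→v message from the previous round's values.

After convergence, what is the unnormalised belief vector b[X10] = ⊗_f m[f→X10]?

b[X10] = [62656, 561960, 139440]

init: all messages = 𝟙 over 3 values
r1 m[φ0→X9] = [23, 13, 22]
r1 m[φ0→X14] = [17, 21, 20]
r1 m[φ1→X10] = [9, 21, 11]
r1 m[φ1→X14] = [15, 18, 8]
r1 m[φ2→X0] = [13, 10, 20]
r1 m[φ2→X14] = [20, 8, 15]
r1 m[φ3→X10] = [22, 15, 20]
r1 m[φ3→X5] = [13, 24, 20]
r1 m[φ4→X10] = [1, 7, 3]
r1 m[X9→φ0] = [1, 1, 1]
r1 m[X0→φ2] = [1, 1, 1]
r1 m[X10→φ1] = [1, 1, 1]
r1 m[X10→φ3] = [1, 1, 1]
r1 m[X10→φ4] = [1, 1, 1]
r1 m[X14→φ0] = [1, 1, 1]
r1 m[X14→φ1] = [1, 1, 1]
r1 m[X14→φ2] = [1, 1, 1]
r1 m[X5→φ3] = [1, 1, 1]
r2 m[φ0→X9] = [23, 13, 22]
r2 m[φ0→X14] = [17, 21, 20]
r2 m[φ1→X10] = [9, 21, 11]
r2 m[φ1→X14] = [15, 18, 8]
r2 m[φ2→X0] = [13, 10, 20]
r2 m[φ2→X14] = [20, 8, 15]
r2 m[φ3→X10] = [22, 15, 20]
r2 m[φ3→X5] = [13, 24, 20]
r2 m[φ4→X10] = [1, 7, 3]
r2 m[X9→φ0] = [1, 1, 1]
r2 m[X0→φ2] = [1, 1, 1]
r2 m[X10→φ1] = [22, 105, 60]
r2 m[X10→φ3] = [9, 147, 33]
r2 m[X10→φ4] = [198, 315, 220]
r2 m[X14→φ0] = [300, 144, 120]
r2 m[X14→φ1] = [340, 168, 300]
r2 m[X14→φ2] = [255, 378, 160]
r2 m[X5→φ3] = [1, 1, 1]
r3 m[φ0→X9] = [3876, 2604, 4044]
r3 m[φ0→X14] = [17, 21, 20]
r3 m[φ1→X10] = [2848, 5352, 2324]
r3 m[φ1→X14] = [904, 1447, 712]
r3 m[φ2→X0] = [2868, 2388, 5268]
r3 m[φ2→X14] = [20, 8, 15]
r3 m[φ3→X10] = [22, 15, 20]
r3 m[φ3→X5] = [741, 1650, 672]
r3 m[φ4→X10] = [1, 7, 3]
r3 m[X9→φ0] = [1, 1, 1]
r3 m[X0→φ2] = [1, 1, 1]
r3 m[X10→φ1] = [22, 105, 60]
r3 m[X10→φ3] = [9, 147, 33]
r3 m[X10→φ4] = [198, 315, 220]
r3 m[X14→φ0] = [300, 144, 120]
r3 m[X14→φ1] = [340, 168, 300]
r3 m[X14→φ2] = [255, 378, 160]
r3 m[X5→φ3] = [1, 1, 1]
r4 m[φ0→X9] = [3876, 2604, 4044]
r4 m[φ0→X14] = [17, 21, 20]
r4 m[φ1→X10] = [2848, 5352, 2324]
r4 m[φ1→X14] = [904, 1447, 712]
r4 m[φ2→X0] = [2868, 2388, 5268]
r4 m[φ2→X14] = [20, 8, 15]
r4 m[φ3→X10] = [22, 15, 20]
r4 m[φ3→X5] = [741, 1650, 672]
r4 m[φ4→X10] = [1, 7, 3]
r4 m[X9→φ0] = [1, 1, 1]
r4 m[X0→φ2] = [1, 1, 1]
r4 m[X10→φ1] = [22, 105, 60]
r4 m[X10→φ3] = [2848, 37464, 6972]
r4 m[X10→φ4] = [62656, 80280, 46480]
r4 m[X14→φ0] = [18080, 11576, 10680]
r4 m[X14→φ1] = [340, 168, 300]
r4 m[X14→φ2] = [15368, 30387, 14240]
r4 m[X5→φ3] = [1, 1, 1]
r5 m[φ0→X9] = [290704, 181216, 292136]
r5 m[φ0→X14] = [17, 21, 20]
r5 m[φ1→X10] = [2848, 5352, 2324]
r5 m[φ1→X14] = [904, 1447, 712]
r5 m[φ2→X0] = [208035, 165315, 390706]
r5 m[φ2→X14] = [20, 8, 15]
r5 m[φ3→X10] = [22, 15, 20]
r5 m[φ3→X5] = [187860, 412888, 163308]
r5 m[φ4→X10] = [1, 7, 3]
r5 m[X9→φ0] = [1, 1, 1]
r5 m[X0→φ2] = [1, 1, 1]
r5 m[X10→φ1] = [22, 105, 60]
r5 m[X10→φ3] = [2848, 37464, 6972]
r5 m[X10→φ4] = [62656, 80280, 46480]
r5 m[X14→φ0] = [18080, 11576, 10680]
r5 m[X14→φ1] = [340, 168, 300]
r5 m[X14→φ2] = [15368, 30387, 14240]
r5 m[X5→φ3] = [1, 1, 1]
r6 m[φ0→X9] = [290704, 181216, 292136]
r6 m[φ0→X14] = [17, 21, 20]
r6 m[φ1→X10] = [2848, 5352, 2324]
r6 m[φ1→X14] = [904, 1447, 712]
r6 m[φ2→X0] = [208035, 165315, 390706]
r6 m[φ2→X14] = [20, 8, 15]
r6 m[φ3→X10] = [22, 15, 20]
r6 m[φ3→X5] = [187860, 412888, 163308]
r6 m[φ4→X10] = [1, 7, 3]
r6 m[X9→φ0] = [1, 1, 1]
r6 m[X0→φ2] = [1, 1, 1]
r6 m[X10→φ1] = [22, 105, 60]
r6 m[X10→φ3] = [2848, 37464, 6972]
r6 m[X10→φ4] = [62656, 80280, 46480]
r6 m[X14→φ0] = [18080, 11576, 10680]
r6 m[X14→φ1] = [340, 168, 300]
r6 m[X14→φ2] = [15368, 30387, 14240]
r6 m[X5→φ3] = [1, 1, 1]
fixed point reached at round 6
b[X10] = ⊗ incoming = [62656, 561960, 139440]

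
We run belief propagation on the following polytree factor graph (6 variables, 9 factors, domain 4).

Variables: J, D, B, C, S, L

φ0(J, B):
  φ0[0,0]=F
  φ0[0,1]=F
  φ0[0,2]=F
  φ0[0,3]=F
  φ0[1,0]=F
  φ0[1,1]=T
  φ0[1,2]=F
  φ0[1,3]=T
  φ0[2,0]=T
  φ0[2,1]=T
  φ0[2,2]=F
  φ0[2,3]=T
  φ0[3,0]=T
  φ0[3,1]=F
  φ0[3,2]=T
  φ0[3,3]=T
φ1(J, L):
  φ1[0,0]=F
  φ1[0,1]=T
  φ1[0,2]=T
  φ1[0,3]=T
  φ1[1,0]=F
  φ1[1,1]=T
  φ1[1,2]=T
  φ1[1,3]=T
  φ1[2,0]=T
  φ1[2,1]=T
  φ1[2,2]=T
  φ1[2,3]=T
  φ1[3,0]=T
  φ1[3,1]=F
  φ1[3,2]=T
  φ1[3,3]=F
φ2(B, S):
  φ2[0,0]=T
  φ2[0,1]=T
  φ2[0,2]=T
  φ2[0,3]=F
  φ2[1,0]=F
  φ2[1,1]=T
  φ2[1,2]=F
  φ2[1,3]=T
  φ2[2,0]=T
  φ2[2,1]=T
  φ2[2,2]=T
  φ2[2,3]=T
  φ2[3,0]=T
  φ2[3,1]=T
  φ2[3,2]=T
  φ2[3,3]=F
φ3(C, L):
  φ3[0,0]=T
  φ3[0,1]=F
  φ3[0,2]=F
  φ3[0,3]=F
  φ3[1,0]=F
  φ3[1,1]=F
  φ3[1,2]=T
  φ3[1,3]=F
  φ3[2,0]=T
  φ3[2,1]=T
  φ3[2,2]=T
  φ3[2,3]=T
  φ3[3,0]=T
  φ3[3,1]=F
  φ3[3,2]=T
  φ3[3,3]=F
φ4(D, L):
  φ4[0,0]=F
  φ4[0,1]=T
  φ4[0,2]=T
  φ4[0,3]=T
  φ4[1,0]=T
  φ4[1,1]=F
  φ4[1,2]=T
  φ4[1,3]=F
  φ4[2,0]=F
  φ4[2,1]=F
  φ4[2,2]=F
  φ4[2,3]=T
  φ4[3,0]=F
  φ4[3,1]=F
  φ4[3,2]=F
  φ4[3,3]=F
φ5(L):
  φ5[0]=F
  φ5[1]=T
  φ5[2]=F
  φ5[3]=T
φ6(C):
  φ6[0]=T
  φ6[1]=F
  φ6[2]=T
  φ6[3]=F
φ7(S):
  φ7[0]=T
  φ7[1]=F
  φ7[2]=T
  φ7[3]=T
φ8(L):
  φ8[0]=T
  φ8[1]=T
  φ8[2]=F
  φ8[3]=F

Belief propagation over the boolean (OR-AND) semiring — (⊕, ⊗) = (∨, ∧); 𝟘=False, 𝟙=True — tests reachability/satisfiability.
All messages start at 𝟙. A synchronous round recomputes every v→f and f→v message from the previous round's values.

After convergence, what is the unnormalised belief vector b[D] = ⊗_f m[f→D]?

b[D] = [T, F, F, F]

init: all messages = 𝟙 over 4 values
r1 m[φ0→J] = [F, T, T, T]
r1 m[φ0→B] = [T, T, T, T]
r1 m[φ1→J] = [T, T, T, T]
r1 m[φ1→L] = [T, T, T, T]
r1 m[φ2→B] = [T, T, T, T]
r1 m[φ2→S] = [T, T, T, T]
r1 m[φ3→C] = [T, T, T, T]
r1 m[φ3→L] = [T, T, T, T]
r1 m[φ4→D] = [T, T, T, F]
r1 m[φ4→L] = [T, T, T, T]
r1 m[φ5→L] = [F, T, F, T]
r1 m[φ6→C] = [T, F, T, F]
r1 m[φ7→S] = [T, F, T, T]
r1 m[φ8→L] = [T, T, F, F]
r1 m[J→φ0] = [T, T, T, T]
r1 m[J→φ1] = [T, T, T, T]
r1 m[D→φ4] = [T, T, T, T]
r1 m[B→φ0] = [T, T, T, T]
r1 m[B→φ2] = [T, T, T, T]
r1 m[C→φ3] = [T, T, T, T]
r1 m[C→φ6] = [T, T, T, T]
r1 m[S→φ2] = [T, T, T, T]
r1 m[S→φ7] = [T, T, T, T]
r1 m[L→φ1] = [T, T, T, T]
r1 m[L→φ3] = [T, T, T, T]
r1 m[L→φ4] = [T, T, T, T]
r1 m[L→φ5] = [T, T, T, T]
r1 m[L→φ8] = [T, T, T, T]
r2 m[φ0→J] = [F, T, T, T]
r2 m[φ0→B] = [T, T, T, T]
r2 m[φ1→J] = [T, T, T, T]
r2 m[φ1→L] = [T, T, T, T]
r2 m[φ2→B] = [T, T, T, T]
r2 m[φ2→S] = [T, T, T, T]
r2 m[φ3→C] = [T, T, T, T]
r2 m[φ3→L] = [T, T, T, T]
r2 m[φ4→D] = [T, T, T, F]
r2 m[φ4→L] = [T, T, T, T]
r2 m[φ5→L] = [F, T, F, T]
r2 m[φ6→C] = [T, F, T, F]
r2 m[φ7→S] = [T, F, T, T]
r2 m[φ8→L] = [T, T, F, F]
r2 m[J→φ0] = [T, T, T, T]
r2 m[J→φ1] = [F, T, T, T]
r2 m[D→φ4] = [T, T, T, T]
r2 m[B→φ0] = [T, T, T, T]
r2 m[B→φ2] = [T, T, T, T]
r2 m[C→φ3] = [T, F, T, F]
r2 m[C→φ6] = [T, T, T, T]
r2 m[S→φ2] = [T, F, T, T]
r2 m[S→φ7] = [T, T, T, T]
r2 m[L→φ1] = [F, T, F, F]
r2 m[L→φ3] = [F, T, F, F]
r2 m[L→φ4] = [F, T, F, F]
r2 m[L→φ5] = [T, T, F, F]
r2 m[L→φ8] = [F, T, F, T]
r3 m[φ0→J] = [F, T, T, T]
r3 m[φ0→B] = [T, T, T, T]
r3 m[φ1→J] = [T, T, T, F]
r3 m[φ1→L] = [T, T, T, T]
r3 m[φ2→B] = [T, T, T, T]
r3 m[φ2→S] = [T, T, T, T]
r3 m[φ3→C] = [F, F, T, F]
r3 m[φ3→L] = [T, T, T, T]
r3 m[φ4→D] = [T, F, F, F]
r3 m[φ4→L] = [T, T, T, T]
r3 m[φ5→L] = [F, T, F, T]
r3 m[φ6→C] = [T, F, T, F]
r3 m[φ7→S] = [T, F, T, T]
r3 m[φ8→L] = [T, T, F, F]
r3 m[J→φ0] = [T, T, T, T]
r3 m[J→φ1] = [F, T, T, T]
r3 m[D→φ4] = [T, T, T, T]
r3 m[B→φ0] = [T, T, T, T]
r3 m[B→φ2] = [T, T, T, T]
r3 m[C→φ3] = [T, F, T, F]
r3 m[C→φ6] = [T, T, T, T]
r3 m[S→φ2] = [T, F, T, T]
r3 m[S→φ7] = [T, T, T, T]
r3 m[L→φ1] = [F, T, F, F]
r3 m[L→φ3] = [F, T, F, F]
r3 m[L→φ4] = [F, T, F, F]
r3 m[L→φ5] = [T, T, F, F]
r3 m[L→φ8] = [F, T, F, T]
r4 m[φ0→J] = [F, T, T, T]
r4 m[φ0→B] = [T, T, T, T]
r4 m[φ1→J] = [T, T, T, F]
r4 m[φ1→L] = [T, T, T, T]
r4 m[φ2→B] = [T, T, T, T]
r4 m[φ2→S] = [T, T, T, T]
r4 m[φ3→C] = [F, F, T, F]
r4 m[φ3→L] = [T, T, T, T]
r4 m[φ4→D] = [T, F, F, F]
r4 m[φ4→L] = [T, T, T, T]
r4 m[φ5→L] = [F, T, F, T]
r4 m[φ6→C] = [T, F, T, F]
r4 m[φ7→S] = [T, F, T, T]
r4 m[φ8→L] = [T, T, F, F]
r4 m[J→φ0] = [T, T, T, F]
r4 m[J→φ1] = [F, T, T, T]
r4 m[D→φ4] = [T, T, T, T]
r4 m[B→φ0] = [T, T, T, T]
r4 m[B→φ2] = [T, T, T, T]
r4 m[C→φ3] = [T, F, T, F]
r4 m[C→φ6] = [F, F, T, F]
r4 m[S→φ2] = [T, F, T, T]
r4 m[S→φ7] = [T, T, T, T]
r4 m[L→φ1] = [F, T, F, F]
r4 m[L→φ3] = [F, T, F, F]
r4 m[L→φ4] = [F, T, F, F]
r4 m[L→φ5] = [T, T, F, F]
r4 m[L→φ8] = [F, T, F, T]
r5 m[φ0→J] = [F, T, T, T]
r5 m[φ0→B] = [T, T, F, T]
r5 m[φ1→J] = [T, T, T, F]
r5 m[φ1→L] = [T, T, T, T]
r5 m[φ2→B] = [T, T, T, T]
r5 m[φ2→S] = [T, T, T, T]
r5 m[φ3→C] = [F, F, T, F]
r5 m[φ3→L] = [T, T, T, T]
r5 m[φ4→D] = [T, F, F, F]
r5 m[φ4→L] = [T, T, T, T]
r5 m[φ5→L] = [F, T, F, T]
r5 m[φ6→C] = [T, F, T, F]
r5 m[φ7→S] = [T, F, T, T]
r5 m[φ8→L] = [T, T, F, F]
r5 m[J→φ0] = [T, T, T, F]
r5 m[J→φ1] = [F, T, T, T]
r5 m[D→φ4] = [T, T, T, T]
r5 m[B→φ0] = [T, T, T, T]
r5 m[B→φ2] = [T, T, T, T]
r5 m[C→φ3] = [T, F, T, F]
r5 m[C→φ6] = [F, F, T, F]
r5 m[S→φ2] = [T, F, T, T]
r5 m[S→φ7] = [T, T, T, T]
r5 m[L→φ1] = [F, T, F, F]
r5 m[L→φ3] = [F, T, F, F]
r5 m[L→φ4] = [F, T, F, F]
r5 m[L→φ5] = [T, T, F, F]
r5 m[L→φ8] = [F, T, F, T]
r6 m[φ0→J] = [F, T, T, T]
r6 m[φ0→B] = [T, T, F, T]
r6 m[φ1→J] = [T, T, T, F]
r6 m[φ1→L] = [T, T, T, T]
r6 m[φ2→B] = [T, T, T, T]
r6 m[φ2→S] = [T, T, T, T]
r6 m[φ3→C] = [F, F, T, F]
r6 m[φ3→L] = [T, T, T, T]
r6 m[φ4→D] = [T, F, F, F]
r6 m[φ4→L] = [T, T, T, T]
r6 m[φ5→L] = [F, T, F, T]
r6 m[φ6→C] = [T, F, T, F]
r6 m[φ7→S] = [T, F, T, T]
r6 m[φ8→L] = [T, T, F, F]
r6 m[J→φ0] = [T, T, T, F]
r6 m[J→φ1] = [F, T, T, T]
r6 m[D→φ4] = [T, T, T, T]
r6 m[B→φ0] = [T, T, T, T]
r6 m[B→φ2] = [T, T, F, T]
r6 m[C→φ3] = [T, F, T, F]
r6 m[C→φ6] = [F, F, T, F]
r6 m[S→φ2] = [T, F, T, T]
r6 m[S→φ7] = [T, T, T, T]
r6 m[L→φ1] = [F, T, F, F]
r6 m[L→φ3] = [F, T, F, F]
r6 m[L→φ4] = [F, T, F, F]
r6 m[L→φ5] = [T, T, F, F]
r6 m[L→φ8] = [F, T, F, T]
r7 m[φ0→J] = [F, T, T, T]
r7 m[φ0→B] = [T, T, F, T]
r7 m[φ1→J] = [T, T, T, F]
r7 m[φ1→L] = [T, T, T, T]
r7 m[φ2→B] = [T, T, T, T]
r7 m[φ2→S] = [T, T, T, T]
r7 m[φ3→C] = [F, F, T, F]
r7 m[φ3→L] = [T, T, T, T]
r7 m[φ4→D] = [T, F, F, F]
r7 m[φ4→L] = [T, T, T, T]
r7 m[φ5→L] = [F, T, F, T]
r7 m[φ6→C] = [T, F, T, F]
r7 m[φ7→S] = [T, F, T, T]
r7 m[φ8→L] = [T, T, F, F]
r7 m[J→φ0] = [T, T, T, F]
r7 m[J→φ1] = [F, T, T, T]
r7 m[D→φ4] = [T, T, T, T]
r7 m[B→φ0] = [T, T, T, T]
r7 m[B→φ2] = [T, T, F, T]
r7 m[C→φ3] = [T, F, T, F]
r7 m[C→φ6] = [F, F, T, F]
r7 m[S→φ2] = [T, F, T, T]
r7 m[S→φ7] = [T, T, T, T]
r7 m[L→φ1] = [F, T, F, F]
r7 m[L→φ3] = [F, T, F, F]
r7 m[L→φ4] = [F, T, F, F]
r7 m[L→φ5] = [T, T, F, F]
r7 m[L→φ8] = [F, T, F, T]
fixed point reached at round 7
b[D] = ⊗ incoming = [T, F, F, F]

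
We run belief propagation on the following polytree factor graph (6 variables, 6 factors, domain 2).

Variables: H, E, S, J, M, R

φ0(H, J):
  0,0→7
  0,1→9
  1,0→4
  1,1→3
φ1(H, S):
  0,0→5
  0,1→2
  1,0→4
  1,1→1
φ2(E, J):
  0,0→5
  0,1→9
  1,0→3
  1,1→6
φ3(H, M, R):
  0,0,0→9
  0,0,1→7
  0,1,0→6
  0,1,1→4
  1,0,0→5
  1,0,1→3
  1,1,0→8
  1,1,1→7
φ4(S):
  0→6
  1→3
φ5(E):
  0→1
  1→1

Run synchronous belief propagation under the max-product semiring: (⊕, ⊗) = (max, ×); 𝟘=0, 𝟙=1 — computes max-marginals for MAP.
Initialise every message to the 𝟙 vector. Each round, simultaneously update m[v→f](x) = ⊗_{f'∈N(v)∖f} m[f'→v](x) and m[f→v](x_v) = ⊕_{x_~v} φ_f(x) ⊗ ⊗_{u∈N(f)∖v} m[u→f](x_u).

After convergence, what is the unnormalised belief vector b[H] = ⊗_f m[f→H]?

b[H] = [21870, 5184]

init: all messages = 𝟙 over 2 values
r1 m[φ0→H] = [9, 4]
r1 m[φ0→J] = [7, 9]
r1 m[φ1→H] = [5, 4]
r1 m[φ1→S] = [5, 2]
r1 m[φ2→E] = [9, 6]
r1 m[φ2→J] = [5, 9]
r1 m[φ3→H] = [9, 8]
r1 m[φ3→M] = [9, 8]
r1 m[φ3→R] = [9, 7]
r1 m[φ4→S] = [6, 3]
r1 m[φ5→E] = [1, 1]
r1 m[H→φ0] = [1, 1]
r1 m[H→φ1] = [1, 1]
r1 m[H→φ3] = [1, 1]
r1 m[E→φ2] = [1, 1]
r1 m[E→φ5] = [1, 1]
r1 m[S→φ1] = [1, 1]
r1 m[S→φ4] = [1, 1]
r1 m[J→φ0] = [1, 1]
r1 m[J→φ2] = [1, 1]
r1 m[M→φ3] = [1, 1]
r1 m[R→φ3] = [1, 1]
r2 m[φ0→H] = [9, 4]
r2 m[φ0→J] = [7, 9]
r2 m[φ1→H] = [5, 4]
r2 m[φ1→S] = [5, 2]
r2 m[φ2→E] = [9, 6]
r2 m[φ2→J] = [5, 9]
r2 m[φ3→H] = [9, 8]
r2 m[φ3→M] = [9, 8]
r2 m[φ3→R] = [9, 7]
r2 m[φ4→S] = [6, 3]
r2 m[φ5→E] = [1, 1]
r2 m[H→φ0] = [45, 32]
r2 m[H→φ1] = [81, 32]
r2 m[H→φ3] = [45, 16]
r2 m[E→φ2] = [1, 1]
r2 m[E→φ5] = [9, 6]
r2 m[S→φ1] = [6, 3]
r2 m[S→φ4] = [5, 2]
r2 m[J→φ0] = [5, 9]
r2 m[J→φ2] = [7, 9]
r2 m[M→φ3] = [1, 1]
r2 m[R→φ3] = [1, 1]
r3 m[φ0→H] = [81, 27]
r3 m[φ0→J] = [315, 405]
r3 m[φ1→H] = [30, 24]
r3 m[φ1→S] = [405, 162]
r3 m[φ2→E] = [81, 54]
r3 m[φ2→J] = [5, 9]
r3 m[φ3→H] = [9, 8]
r3 m[φ3→M] = [405, 270]
r3 m[φ3→R] = [405, 315]
r3 m[φ4→S] = [6, 3]
r3 m[φ5→E] = [1, 1]
r3 m[H→φ0] = [45, 32]
r3 m[H→φ1] = [81, 32]
r3 m[H→φ3] = [45, 16]
r3 m[E→φ2] = [1, 1]
r3 m[E→φ5] = [9, 6]
r3 m[S→φ1] = [6, 3]
r3 m[S→φ4] = [5, 2]
r3 m[J→φ0] = [5, 9]
r3 m[J→φ2] = [7, 9]
r3 m[M→φ3] = [1, 1]
r3 m[R→φ3] = [1, 1]
r4 m[φ0→H] = [81, 27]
r4 m[φ0→J] = [315, 405]
r4 m[φ1→H] = [30, 24]
r4 m[φ1→S] = [405, 162]
r4 m[φ2→E] = [81, 54]
r4 m[φ2→J] = [5, 9]
r4 m[φ3→H] = [9, 8]
r4 m[φ3→M] = [405, 270]
r4 m[φ3→R] = [405, 315]
r4 m[φ4→S] = [6, 3]
r4 m[φ5→E] = [1, 1]
r4 m[H→φ0] = [270, 192]
r4 m[H→φ1] = [729, 216]
r4 m[H→φ3] = [2430, 648]
r4 m[E→φ2] = [1, 1]
r4 m[E→φ5] = [81, 54]
r4 m[S→φ1] = [6, 3]
r4 m[S→φ4] = [405, 162]
r4 m[J→φ0] = [5, 9]
r4 m[J→φ2] = [315, 405]
r4 m[M→φ3] = [1, 1]
r4 m[R→φ3] = [1, 1]
r5 m[φ0→H] = [81, 27]
r5 m[φ0→J] = [1890, 2430]
r5 m[φ1→H] = [30, 24]
r5 m[φ1→S] = [3645, 1458]
r5 m[φ2→E] = [3645, 2430]
r5 m[φ2→J] = [5, 9]
r5 m[φ3→H] = [9, 8]
r5 m[φ3→M] = [21870, 14580]
r5 m[φ3→R] = [21870, 17010]
r5 m[φ4→S] = [6, 3]
r5 m[φ5→E] = [1, 1]
r5 m[H→φ0] = [270, 192]
r5 m[H→φ1] = [729, 216]
r5 m[H→φ3] = [2430, 648]
r5 m[E→φ2] = [1, 1]
r5 m[E→φ5] = [81, 54]
r5 m[S→φ1] = [6, 3]
r5 m[S→φ4] = [405, 162]
r5 m[J→φ0] = [5, 9]
r5 m[J→φ2] = [315, 405]
r5 m[M→φ3] = [1, 1]
r5 m[R→φ3] = [1, 1]
r6 m[φ0→H] = [81, 27]
r6 m[φ0→J] = [1890, 2430]
r6 m[φ1→H] = [30, 24]
r6 m[φ1→S] = [3645, 1458]
r6 m[φ2→E] = [3645, 2430]
r6 m[φ2→J] = [5, 9]
r6 m[φ3→H] = [9, 8]
r6 m[φ3→M] = [21870, 14580]
r6 m[φ3→R] = [21870, 17010]
r6 m[φ4→S] = [6, 3]
r6 m[φ5→E] = [1, 1]
r6 m[H→φ0] = [270, 192]
r6 m[H→φ1] = [729, 216]
r6 m[H→φ3] = [2430, 648]
r6 m[E→φ2] = [1, 1]
r6 m[E→φ5] = [3645, 2430]
r6 m[S→φ1] = [6, 3]
r6 m[S→φ4] = [3645, 1458]
r6 m[J→φ0] = [5, 9]
r6 m[J→φ2] = [1890, 2430]
r6 m[M→φ3] = [1, 1]
r6 m[R→φ3] = [1, 1]
r7 m[φ0→H] = [81, 27]
r7 m[φ0→J] = [1890, 2430]
r7 m[φ1→H] = [30, 24]
r7 m[φ1→S] = [3645, 1458]
r7 m[φ2→E] = [21870, 14580]
r7 m[φ2→J] = [5, 9]
r7 m[φ3→H] = [9, 8]
r7 m[φ3→M] = [21870, 14580]
r7 m[φ3→R] = [21870, 17010]
r7 m[φ4→S] = [6, 3]
r7 m[φ5→E] = [1, 1]
r7 m[H→φ0] = [270, 192]
r7 m[H→φ1] = [729, 216]
r7 m[H→φ3] = [2430, 648]
r7 m[E→φ2] = [1, 1]
r7 m[E→φ5] = [3645, 2430]
r7 m[S→φ1] = [6, 3]
r7 m[S→φ4] = [3645, 1458]
r7 m[J→φ0] = [5, 9]
r7 m[J→φ2] = [1890, 2430]
r7 m[M→φ3] = [1, 1]
r7 m[R→φ3] = [1, 1]
r8 m[φ0→H] = [81, 27]
r8 m[φ0→J] = [1890, 2430]
r8 m[φ1→H] = [30, 24]
r8 m[φ1→S] = [3645, 1458]
r8 m[φ2→E] = [21870, 14580]
r8 m[φ2→J] = [5, 9]
r8 m[φ3→H] = [9, 8]
r8 m[φ3→M] = [21870, 14580]
r8 m[φ3→R] = [21870, 17010]
r8 m[φ4→S] = [6, 3]
r8 m[φ5→E] = [1, 1]
r8 m[H→φ0] = [270, 192]
r8 m[H→φ1] = [729, 216]
r8 m[H→φ3] = [2430, 648]
r8 m[E→φ2] = [1, 1]
r8 m[E→φ5] = [21870, 14580]
r8 m[S→φ1] = [6, 3]
r8 m[S→φ4] = [3645, 1458]
r8 m[J→φ0] = [5, 9]
r8 m[J→φ2] = [1890, 2430]
r8 m[M→φ3] = [1, 1]
r8 m[R→φ3] = [1, 1]
r9 m[φ0→H] = [81, 27]
r9 m[φ0→J] = [1890, 2430]
r9 m[φ1→H] = [30, 24]
r9 m[φ1→S] = [3645, 1458]
r9 m[φ2→E] = [21870, 14580]
r9 m[φ2→J] = [5, 9]
r9 m[φ3→H] = [9, 8]
r9 m[φ3→M] = [21870, 14580]
r9 m[φ3→R] = [21870, 17010]
r9 m[φ4→S] = [6, 3]
r9 m[φ5→E] = [1, 1]
r9 m[H→φ0] = [270, 192]
r9 m[H→φ1] = [729, 216]
r9 m[H→φ3] = [2430, 648]
r9 m[E→φ2] = [1, 1]
r9 m[E→φ5] = [21870, 14580]
r9 m[S→φ1] = [6, 3]
r9 m[S→φ4] = [3645, 1458]
r9 m[J→φ0] = [5, 9]
r9 m[J→φ2] = [1890, 2430]
r9 m[M→φ3] = [1, 1]
r9 m[R→φ3] = [1, 1]
fixed point reached at round 9
b[H] = ⊗ incoming = [21870, 5184]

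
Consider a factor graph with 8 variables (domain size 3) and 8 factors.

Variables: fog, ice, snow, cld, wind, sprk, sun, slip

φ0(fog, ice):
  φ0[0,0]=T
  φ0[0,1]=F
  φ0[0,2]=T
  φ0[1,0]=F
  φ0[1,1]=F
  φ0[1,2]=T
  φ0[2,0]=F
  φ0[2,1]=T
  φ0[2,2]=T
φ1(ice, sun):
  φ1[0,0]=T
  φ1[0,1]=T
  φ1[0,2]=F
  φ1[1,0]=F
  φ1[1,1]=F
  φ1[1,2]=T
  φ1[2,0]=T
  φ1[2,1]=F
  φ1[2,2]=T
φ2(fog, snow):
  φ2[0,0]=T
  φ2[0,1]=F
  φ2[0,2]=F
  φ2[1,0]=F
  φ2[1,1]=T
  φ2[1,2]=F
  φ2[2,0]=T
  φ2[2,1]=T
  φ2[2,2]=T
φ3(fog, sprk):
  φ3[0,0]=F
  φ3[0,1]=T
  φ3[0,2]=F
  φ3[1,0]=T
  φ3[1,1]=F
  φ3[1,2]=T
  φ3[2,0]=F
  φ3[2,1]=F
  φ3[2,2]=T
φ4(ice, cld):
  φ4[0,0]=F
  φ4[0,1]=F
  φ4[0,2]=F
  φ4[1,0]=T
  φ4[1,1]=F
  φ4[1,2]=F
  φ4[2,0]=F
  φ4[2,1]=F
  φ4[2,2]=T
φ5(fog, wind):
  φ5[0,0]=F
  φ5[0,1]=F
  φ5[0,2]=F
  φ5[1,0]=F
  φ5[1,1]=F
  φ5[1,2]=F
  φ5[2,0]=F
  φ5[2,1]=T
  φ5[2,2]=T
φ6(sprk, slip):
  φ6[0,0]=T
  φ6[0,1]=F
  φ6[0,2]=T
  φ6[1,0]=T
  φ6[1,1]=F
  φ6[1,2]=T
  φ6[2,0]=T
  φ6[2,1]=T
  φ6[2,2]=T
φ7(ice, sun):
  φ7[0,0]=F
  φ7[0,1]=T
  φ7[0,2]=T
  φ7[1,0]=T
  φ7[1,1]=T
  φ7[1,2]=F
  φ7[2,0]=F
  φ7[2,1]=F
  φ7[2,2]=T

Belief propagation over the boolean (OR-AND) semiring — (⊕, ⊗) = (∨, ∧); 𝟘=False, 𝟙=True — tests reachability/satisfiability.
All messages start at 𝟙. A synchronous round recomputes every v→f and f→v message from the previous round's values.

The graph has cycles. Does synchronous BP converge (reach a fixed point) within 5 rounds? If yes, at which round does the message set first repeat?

init: all messages = 𝟙 over 3 values
r1 m[φ0→fog] = [T, T, T]
r1 m[φ0→ice] = [T, T, T]
r1 m[φ1→ice] = [T, T, T]
r1 m[φ1→sun] = [T, T, T]
r1 m[φ2→fog] = [T, T, T]
r1 m[φ2→snow] = [T, T, T]
r1 m[φ3→fog] = [T, T, T]
r1 m[φ3→sprk] = [T, T, T]
r1 m[φ4→ice] = [F, T, T]
r1 m[φ4→cld] = [T, F, T]
r1 m[φ5→fog] = [F, F, T]
r1 m[φ5→wind] = [F, T, T]
r1 m[φ6→sprk] = [T, T, T]
r1 m[φ6→slip] = [T, T, T]
r1 m[φ7→ice] = [T, T, T]
r1 m[φ7→sun] = [T, T, T]
r1 m[fog→φ0] = [T, T, T]
r1 m[fog→φ2] = [T, T, T]
r1 m[fog→φ3] = [T, T, T]
r1 m[fog→φ5] = [T, T, T]
r1 m[ice→φ0] = [T, T, T]
r1 m[ice→φ1] = [T, T, T]
r1 m[ice→φ4] = [T, T, T]
r1 m[ice→φ7] = [T, T, T]
r1 m[snow→φ2] = [T, T, T]
r1 m[cld→φ4] = [T, T, T]
r1 m[wind→φ5] = [T, T, T]
r1 m[sprk→φ3] = [T, T, T]
r1 m[sprk→φ6] = [T, T, T]
r1 m[sun→φ1] = [T, T, T]
r1 m[sun→φ7] = [T, T, T]
r1 m[slip→φ6] = [T, T, T]
r2 m[φ0→fog] = [T, T, T]
r2 m[φ0→ice] = [T, T, T]
r2 m[φ1→ice] = [T, T, T]
r2 m[φ1→sun] = [T, T, T]
r2 m[φ2→fog] = [T, T, T]
r2 m[φ2→snow] = [T, T, T]
r2 m[φ3→fog] = [T, T, T]
r2 m[φ3→sprk] = [T, T, T]
r2 m[φ4→ice] = [F, T, T]
r2 m[φ4→cld] = [T, F, T]
r2 m[φ5→fog] = [F, F, T]
r2 m[φ5→wind] = [F, T, T]
r2 m[φ6→sprk] = [T, T, T]
r2 m[φ6→slip] = [T, T, T]
r2 m[φ7→ice] = [T, T, T]
r2 m[φ7→sun] = [T, T, T]
r2 m[fog→φ0] = [F, F, T]
r2 m[fog→φ2] = [F, F, T]
r2 m[fog→φ3] = [F, F, T]
r2 m[fog→φ5] = [T, T, T]
r2 m[ice→φ0] = [F, T, T]
r2 m[ice→φ1] = [F, T, T]
r2 m[ice→φ4] = [T, T, T]
r2 m[ice→φ7] = [F, T, T]
r2 m[snow→φ2] = [T, T, T]
r2 m[cld→φ4] = [T, T, T]
r2 m[wind→φ5] = [T, T, T]
r2 m[sprk→φ3] = [T, T, T]
r2 m[sprk→φ6] = [T, T, T]
r2 m[sun→φ1] = [T, T, T]
r2 m[sun→φ7] = [T, T, T]
r2 m[slip→φ6] = [T, T, T]
r3 m[φ0→fog] = [T, T, T]
r3 m[φ0→ice] = [F, T, T]
r3 m[φ1→ice] = [T, T, T]
r3 m[φ1→sun] = [T, F, T]
r3 m[φ2→fog] = [T, T, T]
r3 m[φ2→snow] = [T, T, T]
r3 m[φ3→fog] = [T, T, T]
r3 m[φ3→sprk] = [F, F, T]
r3 m[φ4→ice] = [F, T, T]
r3 m[φ4→cld] = [T, F, T]
r3 m[φ5→fog] = [F, F, T]
r3 m[φ5→wind] = [F, T, T]
r3 m[φ6→sprk] = [T, T, T]
r3 m[φ6→slip] = [T, T, T]
r3 m[φ7→ice] = [T, T, T]
r3 m[φ7→sun] = [T, T, T]
r3 m[fog→φ0] = [F, F, T]
r3 m[fog→φ2] = [F, F, T]
r3 m[fog→φ3] = [F, F, T]
r3 m[fog→φ5] = [T, T, T]
r3 m[ice→φ0] = [F, T, T]
r3 m[ice→φ1] = [F, T, T]
r3 m[ice→φ4] = [T, T, T]
r3 m[ice→φ7] = [F, T, T]
r3 m[snow→φ2] = [T, T, T]
r3 m[cld→φ4] = [T, T, T]
r3 m[wind→φ5] = [T, T, T]
r3 m[sprk→φ3] = [T, T, T]
r3 m[sprk→φ6] = [T, T, T]
r3 m[sun→φ1] = [T, T, T]
r3 m[sun→φ7] = [T, T, T]
r3 m[slip→φ6] = [T, T, T]
r4 m[φ0→fog] = [T, T, T]
r4 m[φ0→ice] = [F, T, T]
r4 m[φ1→ice] = [T, T, T]
r4 m[φ1→sun] = [T, F, T]
r4 m[φ2→fog] = [T, T, T]
r4 m[φ2→snow] = [T, T, T]
r4 m[φ3→fog] = [T, T, T]
r4 m[φ3→sprk] = [F, F, T]
r4 m[φ4→ice] = [F, T, T]
r4 m[φ4→cld] = [T, F, T]
r4 m[φ5→fog] = [F, F, T]
r4 m[φ5→wind] = [F, T, T]
r4 m[φ6→sprk] = [T, T, T]
r4 m[φ6→slip] = [T, T, T]
r4 m[φ7→ice] = [T, T, T]
r4 m[φ7→sun] = [T, T, T]
r4 m[fog→φ0] = [F, F, T]
r4 m[fog→φ2] = [F, F, T]
r4 m[fog→φ3] = [F, F, T]
r4 m[fog→φ5] = [T, T, T]
r4 m[ice→φ0] = [F, T, T]
r4 m[ice→φ1] = [F, T, T]
r4 m[ice→φ4] = [F, T, T]
r4 m[ice→φ7] = [F, T, T]
r4 m[snow→φ2] = [T, T, T]
r4 m[cld→φ4] = [T, T, T]
r4 m[wind→φ5] = [T, T, T]
r4 m[sprk→φ3] = [T, T, T]
r4 m[sprk→φ6] = [F, F, T]
r4 m[sun→φ1] = [T, T, T]
r4 m[sun→φ7] = [T, F, T]
r4 m[slip→φ6] = [T, T, T]
r5 m[φ0→fog] = [T, T, T]
r5 m[φ0→ice] = [F, T, T]
r5 m[φ1→ice] = [T, T, T]
r5 m[φ1→sun] = [T, F, T]
r5 m[φ2→fog] = [T, T, T]
r5 m[φ2→snow] = [T, T, T]
r5 m[φ3→fog] = [T, T, T]
r5 m[φ3→sprk] = [F, F, T]
r5 m[φ4→ice] = [F, T, T]
r5 m[φ4→cld] = [T, F, T]
r5 m[φ5→fog] = [F, F, T]
r5 m[φ5→wind] = [F, T, T]
r5 m[φ6→sprk] = [T, T, T]
r5 m[φ6→slip] = [T, T, T]
r5 m[φ7→ice] = [T, T, T]
r5 m[φ7→sun] = [T, T, T]
r5 m[fog→φ0] = [F, F, T]
r5 m[fog→φ2] = [F, F, T]
r5 m[fog→φ3] = [F, F, T]
r5 m[fog→φ5] = [T, T, T]
r5 m[ice→φ0] = [F, T, T]
r5 m[ice→φ1] = [F, T, T]
r5 m[ice→φ4] = [F, T, T]
r5 m[ice→φ7] = [F, T, T]
r5 m[snow→φ2] = [T, T, T]
r5 m[cld→φ4] = [T, T, T]
r5 m[wind→φ5] = [T, T, T]
r5 m[sprk→φ3] = [T, T, T]
r5 m[sprk→φ6] = [F, F, T]
r5 m[sun→φ1] = [T, T, T]
r5 m[sun→φ7] = [T, F, T]
r5 m[slip→φ6] = [T, T, T]
fixed point reached at round 5
messages reach a fixed point at round 5

CONVERGED at round 5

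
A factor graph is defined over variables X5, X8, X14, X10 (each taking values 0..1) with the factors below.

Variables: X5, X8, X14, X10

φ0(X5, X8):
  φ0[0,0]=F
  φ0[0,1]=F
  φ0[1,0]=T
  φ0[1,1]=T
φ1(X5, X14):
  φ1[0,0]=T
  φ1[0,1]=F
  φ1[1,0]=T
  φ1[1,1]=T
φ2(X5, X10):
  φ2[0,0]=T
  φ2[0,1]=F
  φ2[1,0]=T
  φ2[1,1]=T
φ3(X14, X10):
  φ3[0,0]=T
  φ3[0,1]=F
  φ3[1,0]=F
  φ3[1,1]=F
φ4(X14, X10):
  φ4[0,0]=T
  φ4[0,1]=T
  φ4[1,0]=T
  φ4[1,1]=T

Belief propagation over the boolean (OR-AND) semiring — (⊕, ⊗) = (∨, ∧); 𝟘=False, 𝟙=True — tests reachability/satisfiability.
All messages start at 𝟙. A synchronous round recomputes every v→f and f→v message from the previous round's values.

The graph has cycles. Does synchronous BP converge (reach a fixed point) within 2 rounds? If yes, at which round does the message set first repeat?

init: all messages = 𝟙 over 2 values
r1 m[φ0→X5] = [F, T]
r1 m[φ0→X8] = [T, T]
r1 m[φ1→X5] = [T, T]
r1 m[φ1→X14] = [T, T]
r1 m[φ2→X5] = [T, T]
r1 m[φ2→X10] = [T, T]
r1 m[φ3→X14] = [T, F]
r1 m[φ3→X10] = [T, F]
r1 m[φ4→X14] = [T, T]
r1 m[φ4→X10] = [T, T]
r1 m[X5→φ0] = [T, T]
r1 m[X5→φ1] = [T, T]
r1 m[X5→φ2] = [T, T]
r1 m[X8→φ0] = [T, T]
r1 m[X14→φ1] = [T, T]
r1 m[X14→φ3] = [T, T]
r1 m[X14→φ4] = [T, T]
r1 m[X10→φ2] = [T, T]
r1 m[X10→φ3] = [T, T]
r1 m[X10→φ4] = [T, T]
r2 m[φ0→X5] = [F, T]
r2 m[φ0→X8] = [T, T]
r2 m[φ1→X5] = [T, T]
r2 m[φ1→X14] = [T, T]
r2 m[φ2→X5] = [T, T]
r2 m[φ2→X10] = [T, T]
r2 m[φ3→X14] = [T, F]
r2 m[φ3→X10] = [T, F]
r2 m[φ4→X14] = [T, T]
r2 m[φ4→X10] = [T, T]
r2 m[X5→φ0] = [T, T]
r2 m[X5→φ1] = [F, T]
r2 m[X5→φ2] = [F, T]
r2 m[X8→φ0] = [T, T]
r2 m[X14→φ1] = [T, F]
r2 m[X14→φ3] = [T, T]
r2 m[X14→φ4] = [T, F]
r2 m[X10→φ2] = [T, F]
r2 m[X10→φ3] = [T, T]
r2 m[X10→φ4] = [T, F]
no fixed point within 2 rounds

NOT CONVERGED within 2 rounds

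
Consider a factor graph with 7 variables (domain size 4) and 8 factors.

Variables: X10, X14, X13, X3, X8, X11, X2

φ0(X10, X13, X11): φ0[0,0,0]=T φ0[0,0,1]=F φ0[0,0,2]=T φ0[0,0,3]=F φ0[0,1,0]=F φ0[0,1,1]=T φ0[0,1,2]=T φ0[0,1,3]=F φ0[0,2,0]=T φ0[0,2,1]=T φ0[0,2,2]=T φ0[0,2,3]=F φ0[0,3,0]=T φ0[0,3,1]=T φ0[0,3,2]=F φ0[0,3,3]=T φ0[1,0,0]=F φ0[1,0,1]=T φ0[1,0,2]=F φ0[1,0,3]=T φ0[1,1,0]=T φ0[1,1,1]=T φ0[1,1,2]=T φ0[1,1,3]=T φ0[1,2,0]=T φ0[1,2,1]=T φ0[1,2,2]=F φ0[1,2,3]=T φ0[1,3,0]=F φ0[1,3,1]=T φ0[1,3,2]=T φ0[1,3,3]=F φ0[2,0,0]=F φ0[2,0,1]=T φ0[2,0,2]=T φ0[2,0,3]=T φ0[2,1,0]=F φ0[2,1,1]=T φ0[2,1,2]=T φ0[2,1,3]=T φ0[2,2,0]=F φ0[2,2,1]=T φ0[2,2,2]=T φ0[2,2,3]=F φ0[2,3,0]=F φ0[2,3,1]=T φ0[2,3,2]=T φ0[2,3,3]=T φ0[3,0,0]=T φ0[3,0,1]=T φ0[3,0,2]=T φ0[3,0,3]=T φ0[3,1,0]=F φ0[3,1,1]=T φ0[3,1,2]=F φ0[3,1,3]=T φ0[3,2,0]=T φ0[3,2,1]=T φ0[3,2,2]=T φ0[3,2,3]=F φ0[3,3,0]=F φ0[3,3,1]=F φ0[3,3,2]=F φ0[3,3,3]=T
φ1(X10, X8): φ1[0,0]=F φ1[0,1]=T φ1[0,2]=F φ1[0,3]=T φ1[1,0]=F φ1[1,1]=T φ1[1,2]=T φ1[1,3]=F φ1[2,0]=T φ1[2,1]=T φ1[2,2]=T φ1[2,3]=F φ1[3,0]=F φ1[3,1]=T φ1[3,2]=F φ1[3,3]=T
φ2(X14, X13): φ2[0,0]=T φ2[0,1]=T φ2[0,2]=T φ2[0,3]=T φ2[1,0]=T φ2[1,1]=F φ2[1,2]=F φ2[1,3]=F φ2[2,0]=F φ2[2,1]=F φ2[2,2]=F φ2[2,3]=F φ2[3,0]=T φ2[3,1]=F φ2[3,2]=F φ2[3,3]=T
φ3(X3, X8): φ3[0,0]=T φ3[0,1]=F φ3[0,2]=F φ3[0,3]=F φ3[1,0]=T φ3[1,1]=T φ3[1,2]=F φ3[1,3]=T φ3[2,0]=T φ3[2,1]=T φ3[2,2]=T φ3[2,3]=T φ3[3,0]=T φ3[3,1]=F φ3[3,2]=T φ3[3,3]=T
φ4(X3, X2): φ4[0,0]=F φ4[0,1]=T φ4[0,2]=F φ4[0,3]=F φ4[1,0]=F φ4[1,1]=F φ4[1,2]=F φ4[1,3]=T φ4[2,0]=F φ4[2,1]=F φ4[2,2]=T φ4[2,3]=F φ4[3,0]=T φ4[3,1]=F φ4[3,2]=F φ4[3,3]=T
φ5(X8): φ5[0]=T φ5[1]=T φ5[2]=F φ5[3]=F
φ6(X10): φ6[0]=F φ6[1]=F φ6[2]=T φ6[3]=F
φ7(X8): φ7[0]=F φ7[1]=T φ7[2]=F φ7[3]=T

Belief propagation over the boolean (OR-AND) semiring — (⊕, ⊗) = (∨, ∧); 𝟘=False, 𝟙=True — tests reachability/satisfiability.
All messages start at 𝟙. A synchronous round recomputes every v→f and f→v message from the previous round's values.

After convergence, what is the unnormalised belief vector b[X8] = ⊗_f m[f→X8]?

init: all messages = 𝟙 over 4 values
r1 m[φ0→X10] = [T, T, T, T]
r1 m[φ0→X13] = [T, T, T, T]
r1 m[φ0→X11] = [T, T, T, T]
r1 m[φ1→X10] = [T, T, T, T]
r1 m[φ1→X8] = [T, T, T, T]
r1 m[φ2→X14] = [T, T, F, T]
r1 m[φ2→X13] = [T, T, T, T]
r1 m[φ3→X3] = [T, T, T, T]
r1 m[φ3→X8] = [T, T, T, T]
r1 m[φ4→X3] = [T, T, T, T]
r1 m[φ4→X2] = [T, T, T, T]
r1 m[φ5→X8] = [T, T, F, F]
r1 m[φ6→X10] = [F, F, T, F]
r1 m[φ7→X8] = [F, T, F, T]
r1 m[X10→φ0] = [T, T, T, T]
r1 m[X10→φ1] = [T, T, T, T]
r1 m[X10→φ6] = [T, T, T, T]
r1 m[X14→φ2] = [T, T, T, T]
r1 m[X13→φ0] = [T, T, T, T]
r1 m[X13→φ2] = [T, T, T, T]
r1 m[X3→φ3] = [T, T, T, T]
r1 m[X3→φ4] = [T, T, T, T]
r1 m[X8→φ1] = [T, T, T, T]
r1 m[X8→φ3] = [T, T, T, T]
r1 m[X8→φ5] = [T, T, T, T]
r1 m[X8→φ7] = [T, T, T, T]
r1 m[X11→φ0] = [T, T, T, T]
r1 m[X2→φ4] = [T, T, T, T]
r2 m[φ0→X10] = [T, T, T, T]
r2 m[φ0→X13] = [T, T, T, T]
r2 m[φ0→X11] = [T, T, T, T]
r2 m[φ1→X10] = [T, T, T, T]
r2 m[φ1→X8] = [T, T, T, T]
r2 m[φ2→X14] = [T, T, F, T]
r2 m[φ2→X13] = [T, T, T, T]
r2 m[φ3→X3] = [T, T, T, T]
r2 m[φ3→X8] = [T, T, T, T]
r2 m[φ4→X3] = [T, T, T, T]
r2 m[φ4→X2] = [T, T, T, T]
r2 m[φ5→X8] = [T, T, F, F]
r2 m[φ6→X10] = [F, F, T, F]
r2 m[φ7→X8] = [F, T, F, T]
r2 m[X10→φ0] = [F, F, T, F]
r2 m[X10→φ1] = [F, F, T, F]
r2 m[X10→φ6] = [T, T, T, T]
r2 m[X14→φ2] = [T, T, T, T]
r2 m[X13→φ0] = [T, T, T, T]
r2 m[X13→φ2] = [T, T, T, T]
r2 m[X3→φ3] = [T, T, T, T]
r2 m[X3→φ4] = [T, T, T, T]
r2 m[X8→φ1] = [F, T, F, F]
r2 m[X8→φ3] = [F, T, F, F]
r2 m[X8→φ5] = [F, T, F, T]
r2 m[X8→φ7] = [T, T, F, F]
r2 m[X11→φ0] = [T, T, T, T]
r2 m[X2→φ4] = [T, T, T, T]
r3 m[φ0→X10] = [T, T, T, T]
r3 m[φ0→X13] = [T, T, T, T]
r3 m[φ0→X11] = [F, T, T, T]
r3 m[φ1→X10] = [T, T, T, T]
r3 m[φ1→X8] = [T, T, T, F]
r3 m[φ2→X14] = [T, T, F, T]
r3 m[φ2→X13] = [T, T, T, T]
r3 m[φ3→X3] = [F, T, T, F]
r3 m[φ3→X8] = [T, T, T, T]
r3 m[φ4→X3] = [T, T, T, T]
r3 m[φ4→X2] = [T, T, T, T]
r3 m[φ5→X8] = [T, T, F, F]
r3 m[φ6→X10] = [F, F, T, F]
r3 m[φ7→X8] = [F, T, F, T]
r3 m[X10→φ0] = [F, F, T, F]
r3 m[X10→φ1] = [F, F, T, F]
r3 m[X10→φ6] = [T, T, T, T]
r3 m[X14→φ2] = [T, T, T, T]
r3 m[X13→φ0] = [T, T, T, T]
r3 m[X13→φ2] = [T, T, T, T]
r3 m[X3→φ3] = [T, T, T, T]
r3 m[X3→φ4] = [T, T, T, T]
r3 m[X8→φ1] = [F, T, F, F]
r3 m[X8→φ3] = [F, T, F, F]
r3 m[X8→φ5] = [F, T, F, T]
r3 m[X8→φ7] = [T, T, F, F]
r3 m[X11→φ0] = [T, T, T, T]
r3 m[X2→φ4] = [T, T, T, T]
r4 m[φ0→X10] = [T, T, T, T]
r4 m[φ0→X13] = [T, T, T, T]
r4 m[φ0→X11] = [F, T, T, T]
r4 m[φ1→X10] = [T, T, T, T]
r4 m[φ1→X8] = [T, T, T, F]
r4 m[φ2→X14] = [T, T, F, T]
r4 m[φ2→X13] = [T, T, T, T]
r4 m[φ3→X3] = [F, T, T, F]
r4 m[φ3→X8] = [T, T, T, T]
r4 m[φ4→X3] = [T, T, T, T]
r4 m[φ4→X2] = [T, T, T, T]
r4 m[φ5→X8] = [T, T, F, F]
r4 m[φ6→X10] = [F, F, T, F]
r4 m[φ7→X8] = [F, T, F, T]
r4 m[X10→φ0] = [F, F, T, F]
r4 m[X10→φ1] = [F, F, T, F]
r4 m[X10→φ6] = [T, T, T, T]
r4 m[X14→φ2] = [T, T, T, T]
r4 m[X13→φ0] = [T, T, T, T]
r4 m[X13→φ2] = [T, T, T, T]
r4 m[X3→φ3] = [T, T, T, T]
r4 m[X3→φ4] = [F, T, T, F]
r4 m[X8→φ1] = [F, T, F, F]
r4 m[X8→φ3] = [F, T, F, F]
r4 m[X8→φ5] = [F, T, F, F]
r4 m[X8→φ7] = [T, T, F, F]
r4 m[X11→φ0] = [T, T, T, T]
r4 m[X2→φ4] = [T, T, T, T]
r5 m[φ0→X10] = [T, T, T, T]
r5 m[φ0→X13] = [T, T, T, T]
r5 m[φ0→X11] = [F, T, T, T]
r5 m[φ1→X10] = [T, T, T, T]
r5 m[φ1→X8] = [T, T, T, F]
r5 m[φ2→X14] = [T, T, F, T]
r5 m[φ2→X13] = [T, T, T, T]
r5 m[φ3→X3] = [F, T, T, F]
r5 m[φ3→X8] = [T, T, T, T]
r5 m[φ4→X3] = [T, T, T, T]
r5 m[φ4→X2] = [F, F, T, T]
r5 m[φ5→X8] = [T, T, F, F]
r5 m[φ6→X10] = [F, F, T, F]
r5 m[φ7→X8] = [F, T, F, T]
r5 m[X10→φ0] = [F, F, T, F]
r5 m[X10→φ1] = [F, F, T, F]
r5 m[X10→φ6] = [T, T, T, T]
r5 m[X14→φ2] = [T, T, T, T]
r5 m[X13→φ0] = [T, T, T, T]
r5 m[X13→φ2] = [T, T, T, T]
r5 m[X3→φ3] = [T, T, T, T]
r5 m[X3→φ4] = [F, T, T, F]
r5 m[X8→φ1] = [F, T, F, F]
r5 m[X8→φ3] = [F, T, F, F]
r5 m[X8→φ5] = [F, T, F, F]
r5 m[X8→φ7] = [T, T, F, F]
r5 m[X11→φ0] = [T, T, T, T]
r5 m[X2→φ4] = [T, T, T, T]
r6 m[φ0→X10] = [T, T, T, T]
r6 m[φ0→X13] = [T, T, T, T]
r6 m[φ0→X11] = [F, T, T, T]
r6 m[φ1→X10] = [T, T, T, T]
r6 m[φ1→X8] = [T, T, T, F]
r6 m[φ2→X14] = [T, T, F, T]
r6 m[φ2→X13] = [T, T, T, T]
r6 m[φ3→X3] = [F, T, T, F]
r6 m[φ3→X8] = [T, T, T, T]
r6 m[φ4→X3] = [T, T, T, T]
r6 m[φ4→X2] = [F, F, T, T]
r6 m[φ5→X8] = [T, T, F, F]
r6 m[φ6→X10] = [F, F, T, F]
r6 m[φ7→X8] = [F, T, F, T]
r6 m[X10→φ0] = [F, F, T, F]
r6 m[X10→φ1] = [F, F, T, F]
r6 m[X10→φ6] = [T, T, T, T]
r6 m[X14→φ2] = [T, T, T, T]
r6 m[X13→φ0] = [T, T, T, T]
r6 m[X13→φ2] = [T, T, T, T]
r6 m[X3→φ3] = [T, T, T, T]
r6 m[X3→φ4] = [F, T, T, F]
r6 m[X8→φ1] = [F, T, F, F]
r6 m[X8→φ3] = [F, T, F, F]
r6 m[X8→φ5] = [F, T, F, F]
r6 m[X8→φ7] = [T, T, F, F]
r6 m[X11→φ0] = [T, T, T, T]
r6 m[X2→φ4] = [T, T, T, T]
fixed point reached at round 6
b[X8] = ⊗ incoming = [F, T, F, F]

b[X8] = [F, T, F, F]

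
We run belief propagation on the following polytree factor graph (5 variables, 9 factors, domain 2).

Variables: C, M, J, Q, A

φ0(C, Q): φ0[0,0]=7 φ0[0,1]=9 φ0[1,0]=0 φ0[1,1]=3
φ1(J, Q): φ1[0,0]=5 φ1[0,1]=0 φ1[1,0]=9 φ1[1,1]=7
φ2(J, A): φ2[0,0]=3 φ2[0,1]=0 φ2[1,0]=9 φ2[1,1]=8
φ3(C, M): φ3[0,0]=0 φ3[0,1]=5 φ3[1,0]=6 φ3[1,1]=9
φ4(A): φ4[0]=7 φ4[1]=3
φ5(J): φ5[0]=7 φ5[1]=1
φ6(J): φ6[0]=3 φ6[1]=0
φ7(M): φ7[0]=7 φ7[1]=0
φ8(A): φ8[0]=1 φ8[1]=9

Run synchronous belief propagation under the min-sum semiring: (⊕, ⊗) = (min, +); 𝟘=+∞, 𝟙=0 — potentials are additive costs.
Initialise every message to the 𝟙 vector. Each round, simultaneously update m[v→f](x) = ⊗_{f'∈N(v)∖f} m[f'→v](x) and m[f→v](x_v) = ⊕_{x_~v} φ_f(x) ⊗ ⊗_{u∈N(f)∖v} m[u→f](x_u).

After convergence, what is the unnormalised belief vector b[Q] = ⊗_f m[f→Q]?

b[Q] = [35, 33]

init: all messages = 𝟙 over 2 values
r1 m[φ0→C] = [7, 0]
r1 m[φ0→Q] = [0, 3]
r1 m[φ1→J] = [0, 7]
r1 m[φ1→Q] = [5, 0]
r1 m[φ2→J] = [0, 8]
r1 m[φ2→A] = [3, 0]
r1 m[φ3→C] = [0, 6]
r1 m[φ3→M] = [0, 5]
r1 m[φ4→A] = [7, 3]
r1 m[φ5→J] = [7, 1]
r1 m[φ6→J] = [3, 0]
r1 m[φ7→M] = [7, 0]
r1 m[φ8→A] = [1, 9]
r1 m[C→φ0] = [0, 0]
r1 m[C→φ3] = [0, 0]
r1 m[M→φ3] = [0, 0]
r1 m[M→φ7] = [0, 0]
r1 m[J→φ1] = [0, 0]
r1 m[J→φ2] = [0, 0]
r1 m[J→φ5] = [0, 0]
r1 m[J→φ6] = [0, 0]
r1 m[Q→φ0] = [0, 0]
r1 m[Q→φ1] = [0, 0]
r1 m[A→φ2] = [0, 0]
r1 m[A→φ4] = [0, 0]
r1 m[A→φ8] = [0, 0]
r2 m[φ0→C] = [7, 0]
r2 m[φ0→Q] = [0, 3]
r2 m[φ1→J] = [0, 7]
r2 m[φ1→Q] = [5, 0]
r2 m[φ2→J] = [0, 8]
r2 m[φ2→A] = [3, 0]
r2 m[φ3→C] = [0, 6]
r2 m[φ3→M] = [0, 5]
r2 m[φ4→A] = [7, 3]
r2 m[φ5→J] = [7, 1]
r2 m[φ6→J] = [3, 0]
r2 m[φ7→M] = [7, 0]
r2 m[φ8→A] = [1, 9]
r2 m[C→φ0] = [0, 6]
r2 m[C→φ3] = [7, 0]
r2 m[M→φ3] = [7, 0]
r2 m[M→φ7] = [0, 5]
r2 m[J→φ1] = [10, 9]
r2 m[J→φ2] = [10, 8]
r2 m[J→φ5] = [3, 15]
r2 m[J→φ6] = [7, 16]
r2 m[Q→φ0] = [5, 0]
r2 m[Q→φ1] = [0, 3]
r2 m[A→φ2] = [8, 12]
r2 m[A→φ4] = [4, 9]
r2 m[A→φ8] = [10, 3]
r3 m[φ0→C] = [9, 3]
r3 m[φ0→Q] = [6, 9]
r3 m[φ1→J] = [3, 9]
r3 m[φ1→Q] = [15, 10]
r3 m[φ2→J] = [11, 17]
r3 m[φ2→A] = [13, 10]
r3 m[φ3→C] = [5, 9]
r3 m[φ3→M] = [6, 9]
r3 m[φ4→A] = [7, 3]
r3 m[φ5→J] = [7, 1]
r3 m[φ6→J] = [3, 0]
r3 m[φ7→M] = [7, 0]
r3 m[φ8→A] = [1, 9]
r3 m[C→φ0] = [0, 6]
r3 m[C→φ3] = [7, 0]
r3 m[M→φ3] = [7, 0]
r3 m[M→φ7] = [0, 5]
r3 m[J→φ1] = [10, 9]
r3 m[J→φ2] = [10, 8]
r3 m[J→φ5] = [3, 15]
r3 m[J→φ6] = [7, 16]
r3 m[Q→φ0] = [5, 0]
r3 m[Q→φ1] = [0, 3]
r3 m[A→φ2] = [8, 12]
r3 m[A→φ4] = [4, 9]
r3 m[A→φ8] = [10, 3]
r4 m[φ0→C] = [9, 3]
r4 m[φ0→Q] = [6, 9]
r4 m[φ1→J] = [3, 9]
r4 m[φ1→Q] = [15, 10]
r4 m[φ2→J] = [11, 17]
r4 m[φ2→A] = [13, 10]
r4 m[φ3→C] = [5, 9]
r4 m[φ3→M] = [6, 9]
r4 m[φ4→A] = [7, 3]
r4 m[φ5→J] = [7, 1]
r4 m[φ6→J] = [3, 0]
r4 m[φ7→M] = [7, 0]
r4 m[φ8→A] = [1, 9]
r4 m[C→φ0] = [5, 9]
r4 m[C→φ3] = [9, 3]
r4 m[M→φ3] = [7, 0]
r4 m[M→φ7] = [6, 9]
r4 m[J→φ1] = [21, 18]
r4 m[J→φ2] = [13, 10]
r4 m[J→φ5] = [17, 26]
r4 m[J→φ6] = [21, 27]
r4 m[Q→φ0] = [15, 10]
r4 m[Q→φ1] = [6, 9]
r4 m[A→φ2] = [8, 12]
r4 m[A→φ4] = [14, 19]
r4 m[A→φ8] = [20, 13]
r5 m[φ0→C] = [19, 13]
r5 m[φ0→Q] = [9, 12]
r5 m[φ1→J] = [9, 15]
r5 m[φ1→Q] = [26, 21]
r5 m[φ2→J] = [11, 17]
r5 m[φ2→A] = [16, 13]
r5 m[φ3→C] = [5, 9]
r5 m[φ3→M] = [9, 12]
r5 m[φ4→A] = [7, 3]
r5 m[φ5→J] = [7, 1]
r5 m[φ6→J] = [3, 0]
r5 m[φ7→M] = [7, 0]
r5 m[φ8→A] = [1, 9]
r5 m[C→φ0] = [5, 9]
r5 m[C→φ3] = [9, 3]
r5 m[M→φ3] = [7, 0]
r5 m[M→φ7] = [6, 9]
r5 m[J→φ1] = [21, 18]
r5 m[J→φ2] = [13, 10]
r5 m[J→φ5] = [17, 26]
r5 m[J→φ6] = [21, 27]
r5 m[Q→φ0] = [15, 10]
r5 m[Q→φ1] = [6, 9]
r5 m[A→φ2] = [8, 12]
r5 m[A→φ4] = [14, 19]
r5 m[A→φ8] = [20, 13]
r6 m[φ0→C] = [19, 13]
r6 m[φ0→Q] = [9, 12]
r6 m[φ1→J] = [9, 15]
r6 m[φ1→Q] = [26, 21]
r6 m[φ2→J] = [11, 17]
r6 m[φ2→A] = [16, 13]
r6 m[φ3→C] = [5, 9]
r6 m[φ3→M] = [9, 12]
r6 m[φ4→A] = [7, 3]
r6 m[φ5→J] = [7, 1]
r6 m[φ6→J] = [3, 0]
r6 m[φ7→M] = [7, 0]
r6 m[φ8→A] = [1, 9]
r6 m[C→φ0] = [5, 9]
r6 m[C→φ3] = [19, 13]
r6 m[M→φ3] = [7, 0]
r6 m[M→φ7] = [9, 12]
r6 m[J→φ1] = [21, 18]
r6 m[J→φ2] = [19, 16]
r6 m[J→φ5] = [23, 32]
r6 m[J→φ6] = [27, 33]
r6 m[Q→φ0] = [26, 21]
r6 m[Q→φ1] = [9, 12]
r6 m[A→φ2] = [8, 12]
r6 m[A→φ4] = [17, 22]
r6 m[A→φ8] = [23, 16]
r7 m[φ0→C] = [30, 24]
r7 m[φ0→Q] = [9, 12]
r7 m[φ1→J] = [12, 18]
r7 m[φ1→Q] = [26, 21]
r7 m[φ2→J] = [11, 17]
r7 m[φ2→A] = [22, 19]
r7 m[φ3→C] = [5, 9]
r7 m[φ3→M] = [19, 22]
r7 m[φ4→A] = [7, 3]
r7 m[φ5→J] = [7, 1]
r7 m[φ6→J] = [3, 0]
r7 m[φ7→M] = [7, 0]
r7 m[φ8→A] = [1, 9]
r7 m[C→φ0] = [5, 9]
r7 m[C→φ3] = [19, 13]
r7 m[M→φ3] = [7, 0]
r7 m[M→φ7] = [9, 12]
r7 m[J→φ1] = [21, 18]
r7 m[J→φ2] = [19, 16]
r7 m[J→φ5] = [23, 32]
r7 m[J→φ6] = [27, 33]
r7 m[Q→φ0] = [26, 21]
r7 m[Q→φ1] = [9, 12]
r7 m[A→φ2] = [8, 12]
r7 m[A→φ4] = [17, 22]
r7 m[A→φ8] = [23, 16]
r8 m[φ0→C] = [30, 24]
r8 m[φ0→Q] = [9, 12]
r8 m[φ1→J] = [12, 18]
r8 m[φ1→Q] = [26, 21]
r8 m[φ2→J] = [11, 17]
r8 m[φ2→A] = [22, 19]
r8 m[φ3→C] = [5, 9]
r8 m[φ3→M] = [19, 22]
r8 m[φ4→A] = [7, 3]
r8 m[φ5→J] = [7, 1]
r8 m[φ6→J] = [3, 0]
r8 m[φ7→M] = [7, 0]
r8 m[φ8→A] = [1, 9]
r8 m[C→φ0] = [5, 9]
r8 m[C→φ3] = [30, 24]
r8 m[M→φ3] = [7, 0]
r8 m[M→φ7] = [19, 22]
r8 m[J→φ1] = [21, 18]
r8 m[J→φ2] = [22, 19]
r8 m[J→φ5] = [26, 35]
r8 m[J→φ6] = [30, 36]
r8 m[Q→φ0] = [26, 21]
r8 m[Q→φ1] = [9, 12]
r8 m[A→φ2] = [8, 12]
r8 m[A→φ4] = [23, 28]
r8 m[A→φ8] = [29, 22]
r9 m[φ0→C] = [30, 24]
r9 m[φ0→Q] = [9, 12]
r9 m[φ1→J] = [12, 18]
r9 m[φ1→Q] = [26, 21]
r9 m[φ2→J] = [11, 17]
r9 m[φ2→A] = [25, 22]
r9 m[φ3→C] = [5, 9]
r9 m[φ3→M] = [30, 33]
r9 m[φ4→A] = [7, 3]
r9 m[φ5→J] = [7, 1]
r9 m[φ6→J] = [3, 0]
r9 m[φ7→M] = [7, 0]
r9 m[φ8→A] = [1, 9]
r9 m[C→φ0] = [5, 9]
r9 m[C→φ3] = [30, 24]
r9 m[M→φ3] = [7, 0]
r9 m[M→φ7] = [19, 22]
r9 m[J→φ1] = [21, 18]
r9 m[J→φ2] = [22, 19]
r9 m[J→φ5] = [26, 35]
r9 m[J→φ6] = [30, 36]
r9 m[Q→φ0] = [26, 21]
r9 m[Q→φ1] = [9, 12]
r9 m[A→φ2] = [8, 12]
r9 m[A→φ4] = [23, 28]
r9 m[A→φ8] = [29, 22]
r10 m[φ0→C] = [30, 24]
r10 m[φ0→Q] = [9, 12]
r10 m[φ1→J] = [12, 18]
r10 m[φ1→Q] = [26, 21]
r10 m[φ2→J] = [11, 17]
r10 m[φ2→A] = [25, 22]
r10 m[φ3→C] = [5, 9]
r10 m[φ3→M] = [30, 33]
r10 m[φ4→A] = [7, 3]
r10 m[φ5→J] = [7, 1]
r10 m[φ6→J] = [3, 0]
r10 m[φ7→M] = [7, 0]
r10 m[φ8→A] = [1, 9]
r10 m[C→φ0] = [5, 9]
r10 m[C→φ3] = [30, 24]
r10 m[M→φ3] = [7, 0]
r10 m[M→φ7] = [30, 33]
r10 m[J→φ1] = [21, 18]
r10 m[J→φ2] = [22, 19]
r10 m[J→φ5] = [26, 35]
r10 m[J→φ6] = [30, 36]
r10 m[Q→φ0] = [26, 21]
r10 m[Q→φ1] = [9, 12]
r10 m[A→φ2] = [8, 12]
r10 m[A→φ4] = [26, 31]
r10 m[A→φ8] = [32, 25]
r11 m[φ0→C] = [30, 24]
r11 m[φ0→Q] = [9, 12]
r11 m[φ1→J] = [12, 18]
r11 m[φ1→Q] = [26, 21]
r11 m[φ2→J] = [11, 17]
r11 m[φ2→A] = [25, 22]
r11 m[φ3→C] = [5, 9]
r11 m[φ3→M] = [30, 33]
r11 m[φ4→A] = [7, 3]
r11 m[φ5→J] = [7, 1]
r11 m[φ6→J] = [3, 0]
r11 m[φ7→M] = [7, 0]
r11 m[φ8→A] = [1, 9]
r11 m[C→φ0] = [5, 9]
r11 m[C→φ3] = [30, 24]
r11 m[M→φ3] = [7, 0]
r11 m[M→φ7] = [30, 33]
r11 m[J→φ1] = [21, 18]
r11 m[J→φ2] = [22, 19]
r11 m[J→φ5] = [26, 35]
r11 m[J→φ6] = [30, 36]
r11 m[Q→φ0] = [26, 21]
r11 m[Q→φ1] = [9, 12]
r11 m[A→φ2] = [8, 12]
r11 m[A→φ4] = [26, 31]
r11 m[A→φ8] = [32, 25]
fixed point reached at round 11
b[Q] = ⊗ incoming = [35, 33]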